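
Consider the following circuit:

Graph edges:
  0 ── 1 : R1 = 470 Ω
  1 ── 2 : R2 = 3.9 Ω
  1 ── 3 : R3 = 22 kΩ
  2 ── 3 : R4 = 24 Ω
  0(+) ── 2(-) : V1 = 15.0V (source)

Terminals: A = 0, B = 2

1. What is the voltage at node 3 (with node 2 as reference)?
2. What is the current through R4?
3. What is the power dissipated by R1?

Nodal analysis, taking node 2 as the 0 V reference.
Source V1 fixes V_0 = 15 V.
KCL at each unknown node (sum of currents leaving = 0; resistances in Ω):
  Node 1: (V_1 - 15)/470 + (V_1 - 0)/3.9 + (V_1 - V_3)/22000 = 0
  Node 3: (V_3 - V_1)/22000 + (V_3 - 0)/24 = 0
Collecting terms (coefficients in siemens):
  0.2586·V_1 - 0.00004545·V_3 = 0.03191
  0.04171·V_3 - 0.00004545·V_1 = 0
Determinant D = (0.2586)(0.04171) - (-0.00004545)(-0.00004545) = 0.01079
V_1 = [(0.03191)(0.04171) - (-0.00004545)(0)]/D = 0.1234 V
V_3 = [(0.2586)(0) - (0.03191)(-0.00004545)]/D = 0.0001345 V
Part 1:
  Read off the nodal solution: V_3 = 0.0001345 V
Part 2:
  I_R4 = (V_2 - V_3)/R4 = (0 - 0.0001345)/24 = -0.000005604 A
  Magnitude: I_R4 = 0.000005604 A
Part 3:
  I_R1 = (V_0 - V_1)/R1 = (15 - 0.1234)/470 = 0.03165 A
  P_R1 = I_R1² × R1 = (0.03165)² × 470 = 0.4709 W

Final answers:
1. V_3 = 0.0001345 V
2. I_R4 = 5.604e-06 A
3. P_R1 = 0.4709 W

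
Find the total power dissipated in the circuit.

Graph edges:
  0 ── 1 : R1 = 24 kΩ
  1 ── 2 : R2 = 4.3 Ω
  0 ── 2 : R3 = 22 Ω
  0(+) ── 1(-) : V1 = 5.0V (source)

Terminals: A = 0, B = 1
Nodal analysis, taking node 1 as the 0 V reference.
Source V1 fixes V_0 = 5 V.
KCL at each unknown node (sum of currents leaving = 0; resistances in Ω):
  Node 2: (V_2 - 0)/4.3 + (V_2 - 5)/22 = 0
Collecting terms: 0.278 × V_2 = 0.2273  =>  V_2 = 0.8175 V
Power in each resistor, P = (ΔV)²/R:
  P_R1 = (5 - 0)²/24000 = 0.001042 W
  P_R2 = (0 - 0.8175)²/4.3 = 0.1554 W
  P_R3 = (5 - 0.8175)²/22 = 0.7952 W
P_total = P_R1 + P_R2 + P_R3 = 0.9516 W

Final answer: 0.9516 W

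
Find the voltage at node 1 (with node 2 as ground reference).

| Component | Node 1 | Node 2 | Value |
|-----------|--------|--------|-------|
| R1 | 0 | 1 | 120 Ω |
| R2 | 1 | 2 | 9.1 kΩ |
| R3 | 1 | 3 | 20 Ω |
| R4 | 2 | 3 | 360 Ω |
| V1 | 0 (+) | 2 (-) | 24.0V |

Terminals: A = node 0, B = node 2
Nodal analysis, taking node 2 as the 0 V reference.
Source V1 fixes V_0 = 24 V.
KCL at each unknown node (sum of currents leaving = 0; resistances in Ω):
  Node 1: (V_1 - 24)/120 + (V_1 - 0)/9100 + (V_1 - V_3)/20 = 0
  Node 3: (V_3 - V_1)/20 + (V_3 - 0)/360 = 0
Collecting terms (coefficients in siemens):
  0.05844·V_1 - 0.05·V_3 = 0.2
  0.05278·V_3 - 0.05·V_1 = 0
Determinant D = (0.05844)(0.05278) - (-0.05)(-0.05) = 0.0005845
V_1 = [(0.2)(0.05278) - (-0.05)(0)]/D = 18.06 V
V_3 = [(0.05844)(0) - (0.2)(-0.05)]/D = 17.11 V
The requested potential is V_1 = 18.06 V.

Final answer: V_1 = 18.06 V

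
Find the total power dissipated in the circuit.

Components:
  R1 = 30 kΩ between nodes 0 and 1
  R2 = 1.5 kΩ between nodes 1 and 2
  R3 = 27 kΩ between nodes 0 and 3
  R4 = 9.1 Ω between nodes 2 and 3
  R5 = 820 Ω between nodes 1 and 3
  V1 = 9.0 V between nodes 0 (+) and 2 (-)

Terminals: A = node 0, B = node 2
Nodal analysis, taking node 2 as the 0 V reference.
Source V1 fixes V_0 = 9 V.
KCL at each unknown node (sum of currents leaving = 0; resistances in Ω):
  Node 1: (V_1 - 9)/30000 + (V_1 - 0)/1500 + (V_1 - V_3)/820 = 0
  Node 3: (V_3 - 9)/27000 + (V_3 - 0)/9.1 + (V_3 - V_1)/820 = 0
Collecting terms (coefficients in siemens):
  0.00192·V_1 - 0.00122·V_3 = 0.0003
  0.1111·V_3 - 0.00122·V_1 = 0.0003333
Determinant D = (0.00192)(0.1111) - (-0.00122)(-0.00122) = 0.0002119
V_1 = [(0.0003)(0.1111) - (-0.00122)(0.0003333)]/D = 0.1593 V
V_3 = [(0.00192)(0.0003333) - (0.0003)(-0.00122)]/D = 0.004747 V
Power in each resistor, P = (ΔV)²/R:
  P_R1 = (9 - 0.1593)²/30000 = 0.002605 W
  P_R2 = (0.1593 - 0)²/1500 = 0.00001692 W
  P_R3 = (9 - 0.004747)²/27000 = 0.002997 W
  P_R4 = (0 - 0.004747)²/9.1 = 0.000002476 W
  P_R5 = (0.1593 - 0.004747)²/820 = 0.00002913 W
P_total = P_R1 + P_R2 + P_R3 + P_R4 + P_R5 = 0.005651 W

Final answer: 0.005651 W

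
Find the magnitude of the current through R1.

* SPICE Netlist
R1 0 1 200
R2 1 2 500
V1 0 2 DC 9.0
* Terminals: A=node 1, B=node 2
Nodal analysis, taking node 2 as the 0 V reference.
Source V1 fixes V_0 = 9 V.
KCL at each unknown node (sum of currents leaving = 0; resistances in Ω):
  Node 1: (V_1 - 9)/200 + (V_1 - 0)/500 = 0
Collecting terms: 0.007 × V_1 = 0.045  =>  V_1 = 6.429 V
I_R1 = (V_0 - V_1)/R1 = (9 - 6.429)/200 = 0.01286 A
|I_R1| = 0.01286 A

Final answer: |I_R1| = 0.01286 A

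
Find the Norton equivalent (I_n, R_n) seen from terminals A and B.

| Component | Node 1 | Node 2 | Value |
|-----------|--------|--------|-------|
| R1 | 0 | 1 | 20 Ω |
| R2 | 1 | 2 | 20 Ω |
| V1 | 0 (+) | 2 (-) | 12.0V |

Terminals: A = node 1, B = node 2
Find the Thévenin equivalent first; then I_n = V_th/R_th and R_n = R_th.
Step 1 — V_th is the open-circuit voltage V_A - V_B (nothing connected across the terminals).
Nodal analysis, taking node 2 as the 0 V reference.
Source V1 fixes V_0 = 12 V.
KCL at each unknown node (sum of currents leaving = 0; resistances in Ω):
  Node 1: (V_1 - 12)/20 + (V_1 - 0)/20 = 0
Collecting terms: 0.1 × V_1 = 0.6  =>  V_1 = 6 V
V_th = V_1 - V_2 = 6 - 0 = 6 V
Step 2 — R_th: zero the source — replace V1 by a short circuit (node 2 merges into node 0) — and find the resistance seen between A (node 1) and B (node 0).
Reduce the network between node 1 (A) and node 0 (B) by series/parallel combination:
  Rp1 = R1 ‖ R2 (parallel, both between nodes 0 and 1) = 1/(1/20 + 1/20) = 10 Ω
R_th = 10 Ω
I_n = V_th/R_th = 6/10 = 0.6 A, and R_n = R_th = 10 Ω

Final answer: I_n = 0.6 A, R_n = 10 Ω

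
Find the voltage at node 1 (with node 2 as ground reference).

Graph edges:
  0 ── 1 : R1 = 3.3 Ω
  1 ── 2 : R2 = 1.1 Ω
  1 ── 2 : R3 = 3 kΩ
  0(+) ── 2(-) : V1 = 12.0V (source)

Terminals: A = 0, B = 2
Nodal analysis, taking node 2 as the 0 V reference.
Source V1 fixes V_0 = 12 V.
KCL at each unknown node (sum of currents leaving = 0; resistances in Ω):
  Node 1: (V_1 - 12)/3.3 + (V_1 - 0)/1.1 + (V_1 - 0)/3000 = 0
Collecting terms: 1.212 × V_1 = 3.636  =>  V_1 = 2.999 V
The requested potential is V_1 = 2.999 V.

Final answer: V_1 = 2.999 V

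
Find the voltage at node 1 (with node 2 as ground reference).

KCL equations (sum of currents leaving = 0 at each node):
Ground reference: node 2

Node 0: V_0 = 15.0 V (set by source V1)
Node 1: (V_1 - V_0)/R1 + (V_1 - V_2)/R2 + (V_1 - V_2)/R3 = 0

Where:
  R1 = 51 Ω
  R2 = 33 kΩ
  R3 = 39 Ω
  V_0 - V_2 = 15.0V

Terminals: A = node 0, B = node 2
Nodal analysis, taking node 2 as the 0 V reference.
Source V1 fixes V_0 = 15 V.
KCL at each unknown node (sum of currents leaving = 0; resistances in Ω):
  Node 1: (V_1 - 15)/51 + (V_1 - 0)/33000 + (V_1 - 0)/39 = 0
Collecting terms: 0.04528 × V_1 = 0.2941  =>  V_1 = 6.496 V
The requested potential is V_1 = 6.496 V.

Final answer: V_1 = 6.496 V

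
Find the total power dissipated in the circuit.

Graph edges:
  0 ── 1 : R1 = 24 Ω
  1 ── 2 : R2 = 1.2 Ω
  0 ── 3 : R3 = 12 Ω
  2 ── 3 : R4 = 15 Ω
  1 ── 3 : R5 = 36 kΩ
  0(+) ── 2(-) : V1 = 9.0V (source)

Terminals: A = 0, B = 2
Nodal analysis, taking node 2 as the 0 V reference.
Source V1 fixes V_0 = 9 V.
KCL at each unknown node (sum of currents leaving = 0; resistances in Ω):
  Node 1: (V_1 - 9)/24 + (V_1 - 0)/1.2 + (V_1 - V_3)/36000 = 0
  Node 3: (V_3 - 9)/12 + (V_3 - 0)/15 + (V_3 - V_1)/36000 = 0
Collecting terms (coefficients in siemens):
  0.875·V_1 - 0.00002778·V_3 = 0.375
  0.15·V_3 - 0.00002778·V_1 = 0.75
Determinant D = (0.875)(0.15) - (-0.00002778)(-0.00002778) = 0.1313
V_1 = [(0.375)(0.15) - (-0.00002778)(0.75)]/D = 0.4287 V
V_3 = [(0.875)(0.75) - (0.375)(-0.00002778)]/D = 4.999 V
Power in each resistor, P = (ΔV)²/R:
  P_R1 = (9 - 0.4287)²/24 = 3.061 W
  P_R2 = (0.4287 - 0)²/1.2 = 0.1532 W
  P_R3 = (9 - 4.999)²/12 = 1.334 W
  P_R4 = (0 - 4.999)²/15 = 1.666 W
  P_R5 = (0.4287 - 4.999)²/36000 = 0.0005802 W
P_total = P_R1 + P_R2 + P_R3 + P_R4 + P_R5 = 6.215 W

Final answer: 6.215 W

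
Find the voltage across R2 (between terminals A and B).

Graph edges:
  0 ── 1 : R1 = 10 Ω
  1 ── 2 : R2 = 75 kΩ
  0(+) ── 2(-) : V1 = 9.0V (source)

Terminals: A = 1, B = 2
R1 and R2 are in series across V1 (node 0 → node 1 → node 2), and the output A–B is taken across R2, so this is a voltage divider.
Series current: I = V1/(R1 + R2) = 9/(10 + 75000) = 9/75010 = 0.00012 A
V_R2 = I × R2 = V1 × R2/(R1 + R2) = 9 × 75000/75010 = 8.999 V

Final answer: 8.999 V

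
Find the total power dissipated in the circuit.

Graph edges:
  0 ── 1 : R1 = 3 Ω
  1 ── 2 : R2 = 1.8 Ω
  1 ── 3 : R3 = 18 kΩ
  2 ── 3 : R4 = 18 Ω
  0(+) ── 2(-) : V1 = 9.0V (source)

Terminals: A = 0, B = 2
Nodal analysis, taking node 2 as the 0 V reference.
Source V1 fixes V_0 = 9 V.
KCL at each unknown node (sum of currents leaving = 0; resistances in Ω):
  Node 1: (V_1 - 9)/3 + (V_1 - 0)/1.8 + (V_1 - V_3)/18000 = 0
  Node 3: (V_3 - V_1)/18000 + (V_3 - 0)/18 = 0
Collecting terms (coefficients in siemens):
  0.8889·V_1 - 0.00005556·V_3 = 3
  0.05561·V_3 - 0.00005556·V_1 = 0
Determinant D = (0.8889)(0.05561) - (-0.00005556)(-0.00005556) = 0.04944
V_1 = [(3)(0.05561) - (-0.00005556)(0)]/D = 3.375 V
V_3 = [(0.8889)(0) - (3)(-0.00005556)]/D = 0.003371 V
Power in each resistor, P = (ΔV)²/R:
  P_R1 = (9 - 3.375)²/3 = 10.55 W
  P_R2 = (3.375 - 0)²/1.8 = 6.327 W
  P_R3 = (3.375 - 0.003371)²/18000 = 0.0006315 W
  P_R4 = (0 - 0.003371)²/18 = 0.0000006315 W
P_total = P_R1 + P_R2 + P_R3 + P_R4 = 16.88 W

Final answer: 16.88 W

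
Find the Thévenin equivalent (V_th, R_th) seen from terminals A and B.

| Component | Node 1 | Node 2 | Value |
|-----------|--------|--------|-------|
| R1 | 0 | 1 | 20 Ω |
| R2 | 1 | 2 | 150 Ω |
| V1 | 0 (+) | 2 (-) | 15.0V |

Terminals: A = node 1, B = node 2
Step 1 — V_th is the open-circuit voltage V_A - V_B (nothing connected across the terminals).
Nodal analysis, taking node 2 as the 0 V reference.
Source V1 fixes V_0 = 15 V.
KCL at each unknown node (sum of currents leaving = 0; resistances in Ω):
  Node 1: (V_1 - 15)/20 + (V_1 - 0)/150 = 0
Collecting terms: 0.05667 × V_1 = 0.75  =>  V_1 = 13.24 V
V_th = V_1 - V_2 = 13.24 - 0 = 13.24 V
Step 2 — R_th: zero the source — replace V1 by a short circuit (node 2 merges into node 0) — and find the resistance seen between A (node 1) and B (node 0).
Reduce the network between node 1 (A) and node 0 (B) by series/parallel combination:
  Rp1 = R1 ‖ R2 (parallel, both between nodes 0 and 1) = 1/(1/20 + 1/150) = 17.65 Ω
R_th = 17.65 Ω

Final answer: V_th = 13.24 V, R_th = 17.65 Ω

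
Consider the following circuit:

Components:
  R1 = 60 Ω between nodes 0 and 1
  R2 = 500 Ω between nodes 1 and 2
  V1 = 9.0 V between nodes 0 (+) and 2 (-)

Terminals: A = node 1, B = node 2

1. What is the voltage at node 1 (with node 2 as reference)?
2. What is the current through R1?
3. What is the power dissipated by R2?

Nodal analysis, taking node 2 as the 0 V reference.
Source V1 fixes V_0 = 9 V.
KCL at each unknown node (sum of currents leaving = 0; resistances in Ω):
  Node 1: (V_1 - 9)/60 + (V_1 - 0)/500 = 0
Collecting terms: 0.01867 × V_1 = 0.15  =>  V_1 = 8.036 V
Part 1:
  Read off the nodal solution: V_1 = 8.036 V
Part 2:
  I_R1 = (V_0 - V_1)/R1 = (9 - 8.036)/60 = 0.01607 A
  Magnitude: I_R1 = 0.01607 A
Part 3:
  I_R2 = (V_1 - V_2)/R2 = (8.036 - 0)/500 = 0.01607 A
  P_R2 = I_R2² × R2 = (0.01607)² × 500 = 0.1291 W

Final answers:
1. V_1 = 8.036 V
2. I_R1 = 0.01607 A
3. P_R2 = 0.1291 W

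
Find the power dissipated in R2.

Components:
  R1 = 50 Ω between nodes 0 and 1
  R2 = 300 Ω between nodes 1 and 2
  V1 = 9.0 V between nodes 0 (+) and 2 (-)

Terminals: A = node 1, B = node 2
Nodal analysis, taking node 2 as the 0 V reference.
Source V1 fixes V_0 = 9 V.
KCL at each unknown node (sum of currents leaving = 0; resistances in Ω):
  Node 1: (V_1 - 9)/50 + (V_1 - 0)/300 = 0
Collecting terms: 0.02333 × V_1 = 0.18  =>  V_1 = 7.714 V
I_R2 = (V_1 - V_2)/R2 = (7.714 - 0)/300 = 0.02571 A
P_R2 = I_R2² × R2 = (0.02571)² × 300 = 0.1984 W

Final answer: 0.1984 W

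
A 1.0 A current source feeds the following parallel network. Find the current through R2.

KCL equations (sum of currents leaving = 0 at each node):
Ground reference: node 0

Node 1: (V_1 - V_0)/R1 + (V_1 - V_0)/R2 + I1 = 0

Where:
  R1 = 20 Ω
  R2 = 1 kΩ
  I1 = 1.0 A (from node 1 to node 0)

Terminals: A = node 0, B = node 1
All resistors sit directly between nodes 0 and 1, so they are in parallel and share one voltage V; the full source current 1 A splits among them.
1/R_par = 1/20 + 1/1000 = 0.051 S  =>  R_par = 19.61 Ω
V = I × R_par = 1 × 19.61 = 19.61 V
I_R2 = V/R2 = 19.61/1000 = 0.01961 A

Final answer: 0.01961 A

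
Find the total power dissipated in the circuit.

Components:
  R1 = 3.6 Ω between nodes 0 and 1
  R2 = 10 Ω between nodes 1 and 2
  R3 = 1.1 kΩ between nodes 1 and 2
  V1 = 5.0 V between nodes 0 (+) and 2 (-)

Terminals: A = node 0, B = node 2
Nodal analysis, taking node 2 as the 0 V reference.
Source V1 fixes V_0 = 5 V.
KCL at each unknown node (sum of currents leaving = 0; resistances in Ω):
  Node 1: (V_1 - 5)/3.6 + (V_1 - 0)/10 + (V_1 - 0)/1100 = 0
Collecting terms: 0.3787 × V_1 = 1.389  =>  V_1 = 3.668 V
Power in each resistor, P = (ΔV)²/R:
  P_R1 = (5 - 3.668)²/3.6 = 0.4931 W
  P_R2 = (3.668 - 0)²/10 = 1.345 W
  P_R3 = (3.668 - 0)²/1100 = 0.01223 W
P_total = P_R1 + P_R2 + P_R3 = 1.85 W

Final answer: 1.85 W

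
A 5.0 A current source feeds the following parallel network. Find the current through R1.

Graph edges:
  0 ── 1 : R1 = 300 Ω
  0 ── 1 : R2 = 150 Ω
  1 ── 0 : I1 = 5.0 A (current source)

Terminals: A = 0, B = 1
All resistors sit directly between nodes 0 and 1, so they are in parallel and share one voltage V; the full source current 5 A splits among them.
1/R_par = 1/300 + 1/150 = 0.01 S  =>  R_par = 100 Ω
V = I × R_par = 5 × 100 = 500 V
I_R1 = V/R1 = 500/300 = 1.667 A

Final answer: 1.667 A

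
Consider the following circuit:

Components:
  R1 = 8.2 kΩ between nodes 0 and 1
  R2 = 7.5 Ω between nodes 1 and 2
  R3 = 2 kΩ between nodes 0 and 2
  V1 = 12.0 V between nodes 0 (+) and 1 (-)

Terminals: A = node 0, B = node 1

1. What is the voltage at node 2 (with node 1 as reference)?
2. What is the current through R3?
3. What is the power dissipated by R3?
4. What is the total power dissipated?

Nodal analysis, taking node 1 as the 0 V reference.
Source V1 fixes V_0 = 12 V.
KCL at each unknown node (sum of currents leaving = 0; resistances in Ω):
  Node 2: (V_2 - 0)/7.5 + (V_2 - 12)/2000 = 0
Collecting terms: 0.1338 × V_2 = 0.006  =>  V_2 = 0.04483 V
Part 1:
  Read off the nodal solution: V_2 = 0.04483 V
Part 2:
  I_R3 = (V_0 - V_2)/R3 = (12 - 0.04483)/2000 = 0.005978 A
  Magnitude: I_R3 = 0.005978 A
Part 3:
  I_R3 = (V_0 - V_2)/R3 = (12 - 0.04483)/2000 = 0.005978 A
  P_R3 = I_R3² × R3 = (0.005978)² × 2000 = 0.07146 W
Part 4:
  Power in each resistor, P = (ΔV)²/R:
    P_R1 = (12 - 0)²/8200 = 0.01756 W
    P_R2 = (0 - 0.04483)²/7.5 = 0.000268 W
    P_R3 = (12 - 0.04483)²/2000 = 0.07146 W
  P_total = P_R1 + P_R2 + P_R3 = 0.08929 W

Final answers:
1. V_2 = 0.04483 V
2. I_R3 = 0.005978 A
3. P_R3 = 0.07146 W
4. P_total = 0.08929 W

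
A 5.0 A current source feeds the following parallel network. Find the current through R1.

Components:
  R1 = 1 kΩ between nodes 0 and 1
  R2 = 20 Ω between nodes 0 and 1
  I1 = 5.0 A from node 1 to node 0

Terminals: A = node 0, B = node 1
All resistors sit directly between nodes 0 and 1, so they are in parallel and share one voltage V; the full source current 5 A splits among them.
1/R_par = 1/1000 + 1/20 = 0.051 S  =>  R_par = 19.61 Ω
V = I × R_par = 5 × 19.61 = 98.04 V
I_R1 = V/R1 = 98.04/1000 = 0.09804 A

Final answer: 0.09804 A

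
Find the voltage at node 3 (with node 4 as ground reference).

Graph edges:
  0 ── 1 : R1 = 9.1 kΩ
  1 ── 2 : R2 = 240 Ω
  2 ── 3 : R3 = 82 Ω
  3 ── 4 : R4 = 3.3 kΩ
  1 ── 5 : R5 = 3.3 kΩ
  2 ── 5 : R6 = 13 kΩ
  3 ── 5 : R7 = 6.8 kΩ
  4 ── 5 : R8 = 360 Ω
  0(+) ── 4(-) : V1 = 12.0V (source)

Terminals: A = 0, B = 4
Nodal analysis, taking node 4 as the 0 V reference.
Source V1 fixes V_0 = 12 V.
KCL at each unknown node (sum of currents leaving = 0; resistances in Ω):
  Node 1: (V_1 - 12)/9100 + (V_1 - V_2)/240 + (V_1 - V_5)/3300 = 0
  Node 2: (V_2 - V_1)/240 + (V_2 - V_3)/82 + (V_2 - V_5)/13000 = 0
  Node 3: (V_3 - V_2)/82 + (V_3 - 0)/3300 + (V_3 - V_5)/6800 = 0
  Node 5: (V_5 - V_1)/3300 + (V_5 - V_2)/13000 + (V_5 - V_3)/6800 + (V_5 - 0)/360 = 0
Collecting terms (coefficients in siemens):
  0.00458·V_1 - 0.004167·V_2 - 0.000303·V_5 = 0.001319
  0.01644·V_2 - 0.004167·V_1 - 0.0122·V_3 - 0.00007692·V_5 = 0
  0.01265·V_3 - 0.0122·V_2 - 0.0001471·V_5 = 0
  0.003305·V_5 - 0.000303·V_1 - 0.00007692·V_2 - 0.0001471·V_3 = 0
Solving these 4 simultaneous equations (Gaussian elimination) gives:
  V_1 = 1.663 V, V_2 = 1.493 V, V_3 = 1.443 V, V_5 = 0.2515 V
The requested potential is V_3 = 1.443 V.

Final answer: V_3 = 1.443 V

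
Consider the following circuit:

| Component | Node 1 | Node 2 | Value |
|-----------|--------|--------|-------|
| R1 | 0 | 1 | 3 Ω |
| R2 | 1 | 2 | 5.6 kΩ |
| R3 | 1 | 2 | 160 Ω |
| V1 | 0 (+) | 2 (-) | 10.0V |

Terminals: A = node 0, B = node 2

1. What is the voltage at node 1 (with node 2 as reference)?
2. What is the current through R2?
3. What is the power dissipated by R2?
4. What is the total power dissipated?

Nodal analysis, taking node 2 as the 0 V reference.
Source V1 fixes V_0 = 10 V.
KCL at each unknown node (sum of currents leaving = 0; resistances in Ω):
  Node 1: (V_1 - 10)/3 + (V_1 - 0)/5600 + (V_1 - 0)/160 = 0
Collecting terms: 0.3398 × V_1 = 3.333  =>  V_1 = 9.811 V
Part 1:
  Read off the nodal solution: V_1 = 9.811 V
Part 2:
  I_R2 = (V_1 - V_2)/R2 = (9.811 - 0)/5600 = 0.001752 A
  Magnitude: I_R2 = 0.001752 A
Part 3:
  I_R2 = (V_1 - V_2)/R2 = (9.811 - 0)/5600 = 0.001752 A
  P_R2 = I_R2² × R2 = (0.001752)² × 5600 = 0.01719 W
Part 4:
  Power in each resistor, P = (ΔV)²/R:
    P_R1 = (10 - 9.811)²/3 = 0.01193 W
    P_R2 = (9.811 - 0)²/5600 = 0.01719 W
    P_R3 = (9.811 - 0)²/160 = 0.6016 W
  P_total = P_R1 + P_R2 + P_R3 = 0.6307 W

Final answers:
1. V_1 = 9.811 V
2. I_R2 = 0.001752 A
3. P_R2 = 0.01719 W
4. P_total = 0.6307 W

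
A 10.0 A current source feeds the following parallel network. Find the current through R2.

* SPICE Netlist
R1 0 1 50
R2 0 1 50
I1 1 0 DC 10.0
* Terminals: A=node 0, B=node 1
All resistors sit directly between nodes 0 and 1, so they are in parallel and share one voltage V; the full source current 10 A splits among them.
1/R_par = 1/50 + 1/50 = 0.04 S  =>  R_par = 25 Ω
V = I × R_par = 10 × 25 = 250 V
I_R2 = V/R2 = 250/50 = 5 A

Final answer: 5 A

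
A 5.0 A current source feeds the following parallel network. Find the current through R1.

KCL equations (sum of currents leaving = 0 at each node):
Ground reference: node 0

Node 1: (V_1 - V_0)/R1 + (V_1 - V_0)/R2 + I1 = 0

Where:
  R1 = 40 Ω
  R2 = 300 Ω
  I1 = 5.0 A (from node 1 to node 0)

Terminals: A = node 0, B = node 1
All resistors sit directly between nodes 0 and 1, so they are in parallel and share one voltage V; the full source current 5 A splits among them.
1/R_par = 1/40 + 1/300 = 0.02833 S  =>  R_par = 35.29 Ω
V = I × R_par = 5 × 35.29 = 176.5 V
I_R1 = V/R1 = 176.5/40 = 4.412 A

Final answer: 4.412 A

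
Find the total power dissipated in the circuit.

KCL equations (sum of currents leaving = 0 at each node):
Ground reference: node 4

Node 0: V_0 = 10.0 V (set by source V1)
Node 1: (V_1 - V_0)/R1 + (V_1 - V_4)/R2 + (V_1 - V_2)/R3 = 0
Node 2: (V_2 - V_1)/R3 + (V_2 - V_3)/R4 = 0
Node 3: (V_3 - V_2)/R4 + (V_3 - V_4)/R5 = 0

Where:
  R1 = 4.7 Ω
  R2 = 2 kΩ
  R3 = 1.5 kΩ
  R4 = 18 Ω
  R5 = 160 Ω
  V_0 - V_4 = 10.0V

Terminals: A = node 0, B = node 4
Nodal analysis, taking node 4 as the 0 V reference.
Source V1 fixes V_0 = 10 V.
KCL at each unknown node (sum of currents leaving = 0; resistances in Ω):
  Node 1: (V_1 - 10)/4.7 + (V_1 - 0)/2000 + (V_1 - V_2)/1500 = 0
  Node 2: (V_2 - V_1)/1500 + (V_2 - V_3)/18 = 0
  Node 3: (V_3 - V_2)/18 + (V_3 - 0)/160 = 0
Collecting terms (coefficients in siemens):
  0.2139·V_1 - 0.0006667·V_2 = 2.128
  0.05622·V_2 - 0.0006667·V_1 - 0.05556·V_3 = 0
  0.06181·V_3 - 0.05556·V_2 = 0
Solving these 3 simultaneous equations (Gaussian elimination) gives:
  V_1 = 9.949 V, V_2 = 1.055 V, V_3 = 0.9486 V
Power in each resistor, P = (ΔV)²/R:
  P_R1 = (10 - 9.949)²/4.7 = 0.0005587 W
  P_R2 = (9.949 - 0)²/2000 = 0.04949 W
  P_R3 = (9.949 - 1.055)²/1500 = 0.05273 W
  P_R4 = (1.055 - 0.9486)²/18 = 0.0006327 W
  P_R5 = (0.9486 - 0)²/160 = 0.005624 W
P_total = P_R1 + P_R2 + P_R3 + P_R4 + P_R5 = 0.109 W

Final answer: 0.109 W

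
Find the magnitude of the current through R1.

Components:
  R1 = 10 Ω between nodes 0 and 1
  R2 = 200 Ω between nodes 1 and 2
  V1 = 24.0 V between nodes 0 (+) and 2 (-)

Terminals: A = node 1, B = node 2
Nodal analysis, taking node 2 as the 0 V reference.
Source V1 fixes V_0 = 24 V.
KCL at each unknown node (sum of currents leaving = 0; resistances in Ω):
  Node 1: (V_1 - 24)/10 + (V_1 - 0)/200 = 0
Collecting terms: 0.105 × V_1 = 2.4  =>  V_1 = 22.86 V
I_R1 = (V_0 - V_1)/R1 = (24 - 22.86)/10 = 0.1143 A
|I_R1| = 0.1143 A

Final answer: |I_R1| = 0.1143 A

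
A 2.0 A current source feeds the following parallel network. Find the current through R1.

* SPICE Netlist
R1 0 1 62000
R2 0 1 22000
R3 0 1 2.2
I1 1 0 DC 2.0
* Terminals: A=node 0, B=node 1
All resistors sit directly between nodes 0 and 1, so they are in parallel and share one voltage V; the full source current 2 A splits among them.
1/R_par = 1/62000 + 1/22000 + 1/2.2 = 0.4546 S  =>  R_par = 2.2 Ω
V = I × R_par = 2 × 2.2 = 4.399 V
I_R1 = V/R1 = 4.399/62000 = 0.00007096 A

Final answer: 7.096e-05 A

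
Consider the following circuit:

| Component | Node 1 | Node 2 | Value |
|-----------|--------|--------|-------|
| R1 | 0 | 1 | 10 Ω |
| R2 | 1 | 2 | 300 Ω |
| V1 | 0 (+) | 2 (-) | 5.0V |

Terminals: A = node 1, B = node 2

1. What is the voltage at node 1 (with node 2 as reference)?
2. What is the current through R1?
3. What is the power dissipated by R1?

Nodal analysis, taking node 2 as the 0 V reference.
Source V1 fixes V_0 = 5 V.
KCL at each unknown node (sum of currents leaving = 0; resistances in Ω):
  Node 1: (V_1 - 5)/10 + (V_1 - 0)/300 = 0
Collecting terms: 0.1033 × V_1 = 0.5  =>  V_1 = 4.839 V
Part 1:
  Read off the nodal solution: V_1 = 4.839 V
Part 2:
  I_R1 = (V_0 - V_1)/R1 = (5 - 4.839)/10 = 0.01613 A
  Magnitude: I_R1 = 0.01613 A
Part 3:
  I_R1 = (V_0 - V_1)/R1 = (5 - 4.839)/10 = 0.01613 A
  P_R1 = I_R1² × R1 = (0.01613)² × 10 = 0.002601 W

Final answers:
1. V_1 = 4.839 V
2. I_R1 = 0.01613 A
3. P_R1 = 0.002601 W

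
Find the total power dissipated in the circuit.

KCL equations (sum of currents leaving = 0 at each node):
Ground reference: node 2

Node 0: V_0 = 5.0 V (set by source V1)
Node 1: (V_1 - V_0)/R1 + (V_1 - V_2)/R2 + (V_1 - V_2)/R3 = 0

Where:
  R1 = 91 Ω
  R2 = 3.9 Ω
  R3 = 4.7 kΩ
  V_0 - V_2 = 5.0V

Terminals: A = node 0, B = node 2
Nodal analysis, taking node 2 as the 0 V reference.
Source V1 fixes V_0 = 5 V.
KCL at each unknown node (sum of currents leaving = 0; resistances in Ω):
  Node 1: (V_1 - 5)/91 + (V_1 - 0)/3.9 + (V_1 - 0)/4700 = 0
Collecting terms: 0.2676 × V_1 = 0.05495  =>  V_1 = 0.2053 V
Power in each resistor, P = (ΔV)²/R:
  P_R1 = (5 - 0.2053)²/91 = 0.2526 W
  P_R2 = (0.2053 - 0)²/3.9 = 0.01081 W
  P_R3 = (0.2053 - 0)²/4700 = 0.000008969 W
P_total = P_R1 + P_R2 + P_R3 = 0.2634 W

Final answer: 0.2634 W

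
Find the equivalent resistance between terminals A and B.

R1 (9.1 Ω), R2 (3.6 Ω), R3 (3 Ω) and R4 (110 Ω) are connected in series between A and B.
Reduce the network between node 0 (A) and node 4 (B) by series/parallel combination:
  Rs1 = R1 + R2 (series, joined only at node 1) = 9.1 + 3.6 = 12.7 Ω
  Rs2 = R3 + Rs1 (series, joined only at node 2) = 3 + 12.7 = 15.7 Ω
  Rs3 = R4 + Rs2 (series, joined only at node 3) = 110 + 15.7 = 125.7 Ω
R_eq = 125.7 Ω

Final answer: 125.7 Ω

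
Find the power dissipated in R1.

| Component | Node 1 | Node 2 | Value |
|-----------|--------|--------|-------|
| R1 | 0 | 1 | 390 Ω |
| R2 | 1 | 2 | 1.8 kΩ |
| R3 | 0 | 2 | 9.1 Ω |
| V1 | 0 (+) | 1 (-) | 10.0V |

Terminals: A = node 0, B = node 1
Nodal analysis, taking node 1 as the 0 V reference.
Source V1 fixes V_0 = 10 V.
KCL at each unknown node (sum of currents leaving = 0; resistances in Ω):
  Node 2: (V_2 - 0)/1800 + (V_2 - 10)/9.1 = 0
Collecting terms: 0.1104 × V_2 = 1.099  =>  V_2 = 9.95 V
I_R1 = (V_0 - V_1)/R1 = (10 - 0)/390 = 0.02564 A
P_R1 = I_R1² × R1 = (0.02564)² × 390 = 0.2564 W

Final answer: 0.2564 W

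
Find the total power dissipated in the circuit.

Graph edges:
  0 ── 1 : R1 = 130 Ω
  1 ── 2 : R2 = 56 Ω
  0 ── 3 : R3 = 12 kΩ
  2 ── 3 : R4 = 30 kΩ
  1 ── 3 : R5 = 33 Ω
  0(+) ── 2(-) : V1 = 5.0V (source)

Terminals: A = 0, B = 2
Nodal analysis, taking node 2 as the 0 V reference.
Source V1 fixes V_0 = 5 V.
KCL at each unknown node (sum of currents leaving = 0; resistances in Ω):
  Node 1: (V_1 - 5)/130 + (V_1 - 0)/56 + (V_1 - V_3)/33 = 0
  Node 3: (V_3 - 5)/12000 + (V_3 - 0)/30000 + (V_3 - V_1)/33 = 0
Collecting terms (coefficients in siemens):
  0.05585·V_1 - 0.0303·V_3 = 0.03846
  0.03042·V_3 - 0.0303·V_1 = 0.0004167
Determinant D = (0.05585)(0.03042) - (-0.0303)(-0.0303) = 0.0007807
V_1 = [(0.03846)(0.03042) - (-0.0303)(0.0004167)]/D = 1.515 V
V_3 = [(0.05585)(0.0004167) - (0.03846)(-0.0303)]/D = 1.523 V
Power in each resistor, P = (ΔV)²/R:
  P_R1 = (5 - 1.515)²/130 = 0.09344 W
  P_R2 = (1.515 - 0)²/56 = 0.04097 W
  P_R3 = (5 - 1.523)²/12000 = 0.001008 W
  P_R4 = (0 - 1.523)²/30000 = 0.00007728 W
  P_R5 = (1.515 - 1.523)²/33 = 0.000001885 W
P_total = P_R1 + P_R2 + P_R3 + P_R4 + P_R5 = 0.1355 W

Final answer: 0.1355 W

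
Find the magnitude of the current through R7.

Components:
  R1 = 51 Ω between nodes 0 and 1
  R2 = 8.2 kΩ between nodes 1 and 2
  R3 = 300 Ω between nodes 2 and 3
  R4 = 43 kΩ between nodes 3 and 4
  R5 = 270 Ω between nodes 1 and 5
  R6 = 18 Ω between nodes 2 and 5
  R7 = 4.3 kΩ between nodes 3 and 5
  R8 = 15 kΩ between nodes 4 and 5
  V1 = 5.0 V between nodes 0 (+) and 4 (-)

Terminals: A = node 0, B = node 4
Nodal analysis, taking node 4 as the 0 V reference.
Source V1 fixes V_0 = 5 V.
KCL at each unknown node (sum of currents leaving = 0; resistances in Ω):
  Node 1: (V_1 - 5)/51 + (V_1 - V_2)/8200 + (V_1 - V_5)/270 = 0
  Node 2: (V_2 - V_1)/8200 + (V_2 - V_3)/300 + (V_2 - V_5)/18 = 0
  Node 3: (V_3 - V_2)/300 + (V_3 - 0)/43000 + (V_3 - V_5)/4300 = 0
  Node 5: (V_5 - V_1)/270 + (V_5 - V_2)/18 + (V_5 - V_3)/4300 + (V_5 - 0)/15000 = 0
Collecting terms (coefficients in siemens):
  0.02343·V_1 - 0.000122·V_2 - 0.003704·V_5 = 0.09804
  0.05901·V_2 - 0.000122·V_1 - 0.003333·V_3 - 0.05556·V_5 = 0
  0.003589·V_3 - 0.003333·V_2 - 0.0002326·V_5 = 0
  0.05956·V_5 - 0.003704·V_1 - 0.05556·V_2 - 0.0002326·V_3 = 0
Solving these 4 simultaneous equations (Gaussian elimination) gives:
  V_1 = 4.978 V, V_2 = 4.862 V, V_3 = 4.831 V, V_5 = 4.864 V
I_R7 = (V_3 - V_5)/R7 = (4.831 - 4.864)/4300 = -0.000007681 A
|I_R7| = 0.000007681 A

Final answer: |I_R7| = 7.681e-06 A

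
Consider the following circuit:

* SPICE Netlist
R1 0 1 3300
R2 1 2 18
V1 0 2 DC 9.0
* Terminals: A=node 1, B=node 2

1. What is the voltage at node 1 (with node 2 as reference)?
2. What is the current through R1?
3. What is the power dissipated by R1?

Nodal analysis, taking node 2 as the 0 V reference.
Source V1 fixes V_0 = 9 V.
KCL at each unknown node (sum of currents leaving = 0; resistances in Ω):
  Node 1: (V_1 - 9)/3300 + (V_1 - 0)/18 = 0
Collecting terms: 0.05586 × V_1 = 0.002727  =>  V_1 = 0.04882 V
Part 1:
  Read off the nodal solution: V_1 = 0.04882 V
Part 2:
  I_R1 = (V_0 - V_1)/R1 = (9 - 0.04882)/3300 = 0.002712 A
  Magnitude: I_R1 = 0.002712 A
Part 3:
  I_R1 = (V_0 - V_1)/R1 = (9 - 0.04882)/3300 = 0.002712 A
  P_R1 = I_R1² × R1 = (0.002712)² × 3300 = 0.02428 W

Final answers:
1. V_1 = 0.04882 V
2. I_R1 = 0.002712 A
3. P_R1 = 0.02428 W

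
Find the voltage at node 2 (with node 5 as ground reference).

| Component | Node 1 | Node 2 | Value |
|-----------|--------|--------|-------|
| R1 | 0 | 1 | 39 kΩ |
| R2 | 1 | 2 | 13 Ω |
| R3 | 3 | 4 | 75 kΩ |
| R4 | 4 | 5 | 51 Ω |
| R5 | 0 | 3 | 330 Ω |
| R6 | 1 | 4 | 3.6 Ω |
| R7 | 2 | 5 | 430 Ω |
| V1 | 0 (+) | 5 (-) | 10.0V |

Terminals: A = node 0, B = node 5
Nodal analysis, taking node 5 as the 0 V reference.
Source V1 fixes V_0 = 10 V.
KCL at each unknown node (sum of currents leaving = 0; resistances in Ω):
  Node 1: (V_1 - 10)/39000 + (V_1 - V_2)/13 + (V_1 - V_4)/3.6 = 0
  Node 2: (V_2 - V_1)/13 + (V_2 - 0)/430 = 0
  Node 3: (V_3 - V_4)/75000 + (V_3 - 10)/330 = 0
  Node 4: (V_4 - V_3)/75000 + (V_4 - 0)/51 + (V_4 - V_1)/3.6 = 0
Collecting terms (coefficients in siemens):
  0.3547·V_1 - 0.07692·V_2 - 0.2778·V_4 = 0.0002564
  0.07925·V_2 - 0.07692·V_1 = 0
  0.003044·V_3 - 0.00001333·V_4 = 0.0303
  0.2974·V_4 - 0.2778·V_1 - 0.00001333·V_3 = 0
Solving these 4 simultaneous equations (Gaussian elimination) gives:
  V_1 = 0.01846 V, V_2 = 0.01792 V, V_3 = 9.956 V, V_4 = 0.01769 V
The requested potential is V_2 = 0.01792 V.

Final answer: V_2 = 0.01792 V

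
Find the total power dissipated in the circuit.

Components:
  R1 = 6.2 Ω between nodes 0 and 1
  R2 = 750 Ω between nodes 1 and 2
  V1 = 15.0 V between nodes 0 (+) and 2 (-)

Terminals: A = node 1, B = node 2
Nodal analysis, taking node 2 as the 0 V reference.
Source V1 fixes V_0 = 15 V.
KCL at each unknown node (sum of currents leaving = 0; resistances in Ω):
  Node 1: (V_1 - 15)/6.2 + (V_1 - 0)/750 = 0
Collecting terms: 0.1626 × V_1 = 2.419  =>  V_1 = 14.88 V
Power in each resistor, P = (ΔV)²/R:
  P_R1 = (15 - 14.88)²/6.2 = 0.00244 W
  P_R2 = (14.88 - 0)²/750 = 0.2951 W
P_total = P_R1 + P_R2 = 0.2975 W

Final answer: 0.2975 W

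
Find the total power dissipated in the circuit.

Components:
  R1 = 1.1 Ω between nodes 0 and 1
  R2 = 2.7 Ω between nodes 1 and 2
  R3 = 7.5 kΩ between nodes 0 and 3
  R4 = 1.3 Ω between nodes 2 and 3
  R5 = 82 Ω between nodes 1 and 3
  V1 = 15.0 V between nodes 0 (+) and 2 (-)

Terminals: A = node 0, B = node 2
Nodal analysis, taking node 2 as the 0 V reference.
Source V1 fixes V_0 = 15 V.
KCL at each unknown node (sum of currents leaving = 0; resistances in Ω):
  Node 1: (V_1 - 15)/1.1 + (V_1 - 0)/2.7 + (V_1 - V_3)/82 = 0
  Node 3: (V_3 - 15)/7500 + (V_3 - 0)/1.3 + (V_3 - V_1)/82 = 0
Collecting terms (coefficients in siemens):
  1.292·V_1 - 0.0122·V_3 = 13.64
  0.7816·V_3 - 0.0122·V_1 = 0.002
Determinant D = (1.292)(0.7816) - (-0.0122)(-0.0122) = 1.009
V_1 = [(13.64)(0.7816) - (-0.0122)(0.002)]/D = 10.56 V
V_3 = [(1.292)(0.002) - (13.64)(-0.0122)]/D = 0.1673 V
Power in each resistor, P = (ΔV)²/R:
  P_R1 = (15 - 10.56)²/1.1 = 17.93 W
  P_R2 = (10.56 - 0)²/2.7 = 41.29 W
  P_R3 = (15 - 0.1673)²/7500 = 0.02933 W
  P_R4 = (0 - 0.1673)²/1.3 = 0.02153 W
  P_R5 = (10.56 - 0.1673)²/82 = 1.317 W
P_total = P_R1 + P_R2 + P_R3 + P_R4 + P_R5 = 60.59 W

Final answer: 60.59 W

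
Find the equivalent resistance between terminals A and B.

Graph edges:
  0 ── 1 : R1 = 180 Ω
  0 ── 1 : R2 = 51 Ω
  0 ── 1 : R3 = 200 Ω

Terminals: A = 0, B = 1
Reduce the network between node 0 (A) and node 1 (B) by series/parallel combination:
  Rp1 = R1 ‖ R2 ‖ R3 (parallel, all between nodes 0 and 1) = 1/(1/180 + 1/51 + 1/200) = 33.15 Ω
R_eq = 33.15 Ω

Final answer: 33.15 Ω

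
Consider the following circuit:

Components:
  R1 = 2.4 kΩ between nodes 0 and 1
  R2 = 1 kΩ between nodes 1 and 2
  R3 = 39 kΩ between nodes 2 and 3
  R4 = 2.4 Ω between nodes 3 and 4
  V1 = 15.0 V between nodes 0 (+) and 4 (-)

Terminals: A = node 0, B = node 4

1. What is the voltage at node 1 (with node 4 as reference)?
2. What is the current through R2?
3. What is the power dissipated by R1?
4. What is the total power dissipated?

Nodal analysis, taking node 4 as the 0 V reference.
Source V1 fixes V_0 = 15 V.
KCL at each unknown node (sum of currents leaving = 0; resistances in Ω):
  Node 1: (V_1 - 15)/2400 + (V_1 - V_2)/1000 = 0
  Node 2: (V_2 - V_1)/1000 + (V_2 - V_3)/39000 = 0
  Node 3: (V_3 - V_2)/39000 + (V_3 - 0)/2.4 = 0
Collecting terms (coefficients in siemens):
  0.001417·V_1 - 0.001·V_2 = 0.00625
  0.001026·V_2 - 0.001·V_1 - 0.00002564·V_3 = 0
  0.4167·V_3 - 0.00002564·V_2 = 0
Solving these 3 simultaneous equations (Gaussian elimination) gives:
  V_1 = 14.15 V, V_2 = 13.8 V, V_3 = 0.000849 V
Part 1:
  Read off the nodal solution: V_1 = 14.15 V
Part 2:
  I_R2 = (V_1 - V_2)/R2 = (14.15 - 13.8)/1000 = 0.0003538 A
  Magnitude: I_R2 = 0.0003538 A
Part 3:
  I_R1 = (V_0 - V_1)/R1 = (15 - 14.15)/2400 = 0.0003538 A
  P_R1 = I_R1² × R1 = (0.0003538)² × 2400 = 0.0003003 W
Part 4:
  Power in each resistor, P = (ΔV)²/R:
    P_R1 = (15 - 14.15)²/2400 = 0.0003003 W
    P_R2 = (14.15 - 13.8)²/1000 = 0.0001251 W
    P_R3 = (13.8 - 0.000849)²/39000 = 0.004881 W
    P_R4 = (0.000849 - 0)²/2.4 = 0.0000003003 W
  P_total = P_R1 + P_R2 + P_R3 + P_R4 = 0.005306 W

Final answers:
1. V_1 = 14.15 V
2. I_R2 = 0.0003538 A
3. P_R1 = 0.0003003 W
4. P_total = 0.005306 W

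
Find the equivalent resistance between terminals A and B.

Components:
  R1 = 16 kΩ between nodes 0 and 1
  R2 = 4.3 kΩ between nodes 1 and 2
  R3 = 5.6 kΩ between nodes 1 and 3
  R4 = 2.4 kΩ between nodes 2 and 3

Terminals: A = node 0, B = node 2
Reduce the network between node 0 (A) and node 2 (B) by series/parallel combination:
  Rs1 = R3 + R4 (series, joined only at node 3) = 5600 + 2400 = 8000 Ω
  Rp1 = R2 ‖ Rs1 (parallel, both between nodes 1 and 2) = 1/(1/4300 + 1/8000) = 2797 Ω
  Rs2 = R1 + Rp1 (series, joined only at node 1) = 16000 + 2797 = 18800 Ω
R_eq = 18.8 kΩ

Final answer: 18.8 kΩ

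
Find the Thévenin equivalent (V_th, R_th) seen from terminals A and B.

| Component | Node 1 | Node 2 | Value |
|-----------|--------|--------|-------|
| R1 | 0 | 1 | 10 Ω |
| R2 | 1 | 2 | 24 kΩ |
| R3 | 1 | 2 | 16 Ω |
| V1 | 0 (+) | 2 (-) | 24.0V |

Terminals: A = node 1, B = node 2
Step 1 — V_th is the open-circuit voltage V_A - V_B (nothing connected across the terminals).
Nodal analysis, taking node 2 as the 0 V reference.
Source V1 fixes V_0 = 24 V.
KCL at each unknown node (sum of currents leaving = 0; resistances in Ω):
  Node 1: (V_1 - 24)/10 + (V_1 - 0)/24000 + (V_1 - 0)/16 = 0
Collecting terms: 0.1625 × V_1 = 2.4  =>  V_1 = 14.77 V
V_th = V_1 - V_2 = 14.77 - 0 = 14.77 V
Step 2 — R_th: zero the source — replace V1 by a short circuit (node 2 merges into node 0) — and find the resistance seen between A (node 1) and B (node 0).
Reduce the network between node 1 (A) and node 0 (B) by series/parallel combination:
  Rp1 = R1 ‖ R2 ‖ R3 (parallel, all between nodes 0 and 1) = 1/(1/10 + 1/24000 + 1/16) = 6.152 Ω
R_th = 6.152 Ω

Final answer: V_th = 14.77 V, R_th = 6.152 Ω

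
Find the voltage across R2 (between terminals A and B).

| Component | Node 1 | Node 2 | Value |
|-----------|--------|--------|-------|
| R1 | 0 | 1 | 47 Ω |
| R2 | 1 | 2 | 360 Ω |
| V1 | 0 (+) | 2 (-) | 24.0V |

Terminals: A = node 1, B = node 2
R1 and R2 are in series across V1 (node 0 → node 1 → node 2), and the output A–B is taken across R2, so this is a voltage divider.
Series current: I = V1/(R1 + R2) = 24/(47 + 360) = 24/407 = 0.05897 A
V_R2 = I × R2 = V1 × R2/(R1 + R2) = 24 × 360/407 = 21.23 V

Final answer: 21.23 V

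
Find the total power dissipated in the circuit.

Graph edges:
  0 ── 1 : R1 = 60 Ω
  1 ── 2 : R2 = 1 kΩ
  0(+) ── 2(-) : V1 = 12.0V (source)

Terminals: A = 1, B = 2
Nodal analysis, taking node 2 as the 0 V reference.
Source V1 fixes V_0 = 12 V.
KCL at each unknown node (sum of currents leaving = 0; resistances in Ω):
  Node 1: (V_1 - 12)/60 + (V_1 - 0)/1000 = 0
Collecting terms: 0.01767 × V_1 = 0.2  =>  V_1 = 11.32 V
Power in each resistor, P = (ΔV)²/R:
  P_R1 = (12 - 11.32)²/60 = 0.00769 W
  P_R2 = (11.32 - 0)²/1000 = 0.1282 W
P_total = P_R1 + P_R2 = 0.1358 W

Final answer: 0.1358 W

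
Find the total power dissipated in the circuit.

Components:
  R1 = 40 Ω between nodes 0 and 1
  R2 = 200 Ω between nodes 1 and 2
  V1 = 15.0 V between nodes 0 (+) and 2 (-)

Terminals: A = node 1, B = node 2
Nodal analysis, taking node 2 as the 0 V reference.
Source V1 fixes V_0 = 15 V.
KCL at each unknown node (sum of currents leaving = 0; resistances in Ω):
  Node 1: (V_1 - 15)/40 + (V_1 - 0)/200 = 0
Collecting terms: 0.03 × V_1 = 0.375  =>  V_1 = 12.5 V
Power in each resistor, P = (ΔV)²/R:
  P_R1 = (15 - 12.5)²/40 = 0.1562 W
  P_R2 = (12.5 - 0)²/200 = 0.7812 W
P_total = P_R1 + P_R2 = 0.9375 W

Final answer: 0.9375 W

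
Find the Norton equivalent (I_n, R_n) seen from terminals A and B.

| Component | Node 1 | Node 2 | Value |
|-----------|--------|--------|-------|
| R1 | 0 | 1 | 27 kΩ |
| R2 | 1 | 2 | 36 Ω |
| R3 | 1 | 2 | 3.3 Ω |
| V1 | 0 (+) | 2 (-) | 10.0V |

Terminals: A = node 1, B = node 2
Find the Thévenin equivalent first; then I_n = V_th/R_th and R_n = R_th.
Step 1 — V_th is the open-circuit voltage V_A - V_B (nothing connected across the terminals).
Nodal analysis, taking node 2 as the 0 V reference.
Source V1 fixes V_0 = 10 V.
KCL at each unknown node (sum of currents leaving = 0; resistances in Ω):
  Node 1: (V_1 - 10)/27000 + (V_1 - 0)/36 + (V_1 - 0)/3.3 = 0
Collecting terms: 0.3308 × V_1 = 0.0003704  =>  V_1 = 0.001119 V
V_th = V_1 - V_2 = 0.001119 - 0 = 0.001119 V
Step 2 — R_th: zero the source — replace V1 by a short circuit (node 2 merges into node 0) — and find the resistance seen between A (node 1) and B (node 0).
Reduce the network between node 1 (A) and node 0 (B) by series/parallel combination:
  Rp1 = R1 ‖ R2 ‖ R3 (parallel, all between nodes 0 and 1) = 1/(1/27000 + 1/36 + 1/3.3) = 3.023 Ω
R_th = 3.023 Ω
I_n = V_th/R_th = 0.001119/3.023 = 0.0003704 A, and R_n = R_th = 3.023 Ω

Final answer: I_n = 0.0003704 A, R_n = 3.023 Ω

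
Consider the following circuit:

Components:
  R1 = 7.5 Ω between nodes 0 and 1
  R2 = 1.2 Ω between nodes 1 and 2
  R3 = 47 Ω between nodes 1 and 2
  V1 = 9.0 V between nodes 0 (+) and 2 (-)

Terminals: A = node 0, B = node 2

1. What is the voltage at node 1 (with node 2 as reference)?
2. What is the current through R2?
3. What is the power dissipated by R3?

Nodal analysis, taking node 2 as the 0 V reference.
Source V1 fixes V_0 = 9 V.
KCL at each unknown node (sum of currents leaving = 0; resistances in Ω):
  Node 1: (V_1 - 9)/7.5 + (V_1 - 0)/1.2 + (V_1 - 0)/47 = 0
Collecting terms: 0.9879 × V_1 = 1.2  =>  V_1 = 1.215 V
Part 1:
  Read off the nodal solution: V_1 = 1.215 V
Part 2:
  I_R2 = (V_1 - V_2)/R2 = (1.215 - 0)/1.2 = 1.012 A
  Magnitude: I_R2 = 1.012 A
Part 3:
  I_R3 = (V_1 - V_2)/R3 = (1.215 - 0)/47 = 0.02584 A
  P_R3 = I_R3² × R3 = (0.02584)² × 47 = 0.03139 W

Final answers:
1. V_1 = 1.215 V
2. I_R2 = 1.012 A
3. P_R3 = 0.03139 W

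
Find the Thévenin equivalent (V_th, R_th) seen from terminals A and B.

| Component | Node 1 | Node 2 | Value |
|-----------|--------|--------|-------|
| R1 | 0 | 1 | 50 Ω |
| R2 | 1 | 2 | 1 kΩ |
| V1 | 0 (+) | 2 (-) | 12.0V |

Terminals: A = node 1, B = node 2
Step 1 — V_th is the open-circuit voltage V_A - V_B (nothing connected across the terminals).
Nodal analysis, taking node 2 as the 0 V reference.
Source V1 fixes V_0 = 12 V.
KCL at each unknown node (sum of currents leaving = 0; resistances in Ω):
  Node 1: (V_1 - 12)/50 + (V_1 - 0)/1000 = 0
Collecting terms: 0.021 × V_1 = 0.24  =>  V_1 = 11.43 V
V_th = V_1 - V_2 = 11.43 - 0 = 11.43 V
Step 2 — R_th: zero the source — replace V1 by a short circuit (node 2 merges into node 0) — and find the resistance seen between A (node 1) and B (node 0).
Reduce the network between node 1 (A) and node 0 (B) by series/parallel combination:
  Rp1 = R1 ‖ R2 (parallel, both between nodes 0 and 1) = 1/(1/50 + 1/1000) = 47.62 Ω
R_th = 47.62 Ω

Final answer: V_th = 11.43 V, R_th = 47.62 Ω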